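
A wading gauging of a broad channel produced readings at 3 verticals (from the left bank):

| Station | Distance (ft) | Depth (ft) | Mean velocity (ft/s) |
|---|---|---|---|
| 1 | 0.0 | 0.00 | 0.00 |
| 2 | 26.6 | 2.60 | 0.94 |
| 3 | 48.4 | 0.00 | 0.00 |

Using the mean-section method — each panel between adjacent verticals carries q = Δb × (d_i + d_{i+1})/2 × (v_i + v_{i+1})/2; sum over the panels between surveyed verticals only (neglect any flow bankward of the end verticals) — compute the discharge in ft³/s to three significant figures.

29.6 ft³/s

Panel 1-2: Δb = 26.6 ft, d̄ = (0.00+2.60)/2 = 1.3, v̄ = (0.00+0.94)/2 = 0.47 → q = 26.6×1.3×0.47 = 16.25 ft³/s
Panel 2-3: Δb = 21.8 ft, d̄ = (2.60+0.00)/2 = 1.3, v̄ = (0.94+0.00)/2 = 0.47 → q = 21.8×1.3×0.47 = 13.32 ft³/s
Q = Σ q = 29.57 ft³/s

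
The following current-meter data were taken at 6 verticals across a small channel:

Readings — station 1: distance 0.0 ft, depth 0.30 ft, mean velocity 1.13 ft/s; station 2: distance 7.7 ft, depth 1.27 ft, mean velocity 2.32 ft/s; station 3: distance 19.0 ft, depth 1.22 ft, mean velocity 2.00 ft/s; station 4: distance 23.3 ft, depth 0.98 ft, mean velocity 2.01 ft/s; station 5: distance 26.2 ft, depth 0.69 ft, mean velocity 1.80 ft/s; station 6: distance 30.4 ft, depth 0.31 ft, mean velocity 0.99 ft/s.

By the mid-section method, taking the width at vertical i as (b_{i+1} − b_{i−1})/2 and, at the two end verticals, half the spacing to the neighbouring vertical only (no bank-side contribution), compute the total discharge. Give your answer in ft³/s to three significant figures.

60.5 ft³/s

w_1 = (7.7 − 0.0)/2 = 3.85 ft; q_1 = 1.13 × 0.30 × 3.85 = 1.305 ft³/s
w_2 = (19.0 − 0.0)/2 = 9.5 ft; q_2 = 2.32 × 1.27 × 9.5 = 27.99 ft³/s
w_3 = (23.3 − 7.7)/2 = 7.8 ft; q_3 = 2.00 × 1.22 × 7.8 = 19.03 ft³/s
w_4 = (26.2 − 19.0)/2 = 3.6 ft; q_4 = 2.01 × 0.98 × 3.6 = 7.091 ft³/s
w_5 = (30.4 − 23.3)/2 = 3.55 ft; q_5 = 1.80 × 0.69 × 3.55 = 4.409 ft³/s
w_6 = (30.4 − 26.2)/2 = 2.1 ft; q_6 = 0.99 × 0.31 × 2.1 = 0.6445 ft³/s
Q = Σ qᵢ = 60.47 ft³/s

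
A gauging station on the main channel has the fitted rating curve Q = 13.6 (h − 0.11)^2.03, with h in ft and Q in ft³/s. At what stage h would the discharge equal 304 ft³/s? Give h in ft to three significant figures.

4.73 ft

h − h₀ = (Q/C)^(1/b) = (304/13.6)^(1/2.03) = 4.621 ft
h = 0.11 + 4.621 = 4.731 ft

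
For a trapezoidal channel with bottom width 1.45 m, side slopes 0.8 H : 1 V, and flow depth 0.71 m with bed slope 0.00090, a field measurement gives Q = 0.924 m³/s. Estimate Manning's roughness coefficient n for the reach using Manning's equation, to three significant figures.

A = (b + z·y)·y = (1.45 + 0.8×0.71)×0.71 = 1.433 m²
P = b + 2y√(1+z²) = 1.45 + 2×0.71×√(1+0.8²) = 3.268 m
R = A/P = 1.433/3.268 = 0.4384 m
n = (1/Q)·A·R^(2/3)·S^(1/2) = (1/0.924) × 1.433 × 0.5771 × 0.03000 = 0.02684

0.0268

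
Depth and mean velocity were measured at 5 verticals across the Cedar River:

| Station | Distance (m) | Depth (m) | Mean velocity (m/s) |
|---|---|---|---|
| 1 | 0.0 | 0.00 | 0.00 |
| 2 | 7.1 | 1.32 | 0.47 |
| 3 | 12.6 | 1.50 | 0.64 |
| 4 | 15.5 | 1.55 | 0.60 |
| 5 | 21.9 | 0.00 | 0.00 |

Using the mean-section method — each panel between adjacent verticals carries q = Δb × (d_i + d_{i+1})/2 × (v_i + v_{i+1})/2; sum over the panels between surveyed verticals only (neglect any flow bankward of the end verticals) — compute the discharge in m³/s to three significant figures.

9.64 m³/s

Panel 1-2: Δb = 7.1 m, d̄ = (0.00+1.32)/2 = 0.66, v̄ = (0.00+0.47)/2 = 0.235 → q = 7.1×0.66×0.235 = 1.101 m³/s
Panel 2-3: Δb = 5.5 m, d̄ = (1.32+1.50)/2 = 1.41, v̄ = (0.47+0.64)/2 = 0.555 → q = 5.5×1.41×0.555 = 4.304 m³/s
Panel 3-4: Δb = 2.9 m, d̄ = (1.50+1.55)/2 = 1.525, v̄ = (0.64+0.60)/2 = 0.62 → q = 2.9×1.525×0.62 = 2.742 m³/s
Panel 4-5: Δb = 6.4 m, d̄ = (1.55+0.00)/2 = 0.775, v̄ = (0.60+0.00)/2 = 0.3 → q = 6.4×0.775×0.3 = 1.488 m³/s
Q = Σ q = 9.635 m³/s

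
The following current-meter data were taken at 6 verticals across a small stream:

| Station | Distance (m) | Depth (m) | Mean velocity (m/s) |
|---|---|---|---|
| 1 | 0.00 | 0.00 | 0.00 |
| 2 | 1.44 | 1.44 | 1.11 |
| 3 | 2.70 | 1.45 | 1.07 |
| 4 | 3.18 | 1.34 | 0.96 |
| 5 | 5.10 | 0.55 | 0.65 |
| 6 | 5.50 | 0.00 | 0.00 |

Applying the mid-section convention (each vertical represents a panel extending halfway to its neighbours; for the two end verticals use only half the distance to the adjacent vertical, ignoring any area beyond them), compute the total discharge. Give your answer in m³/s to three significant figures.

w_2 = (2.70 − 0.00)/2 = 1.35 m; q_2 = 1.11 × 1.44 × 1.35 = 2.158 m³/s
w_3 = (3.18 − 1.44)/2 = 0.87 m; q_3 = 1.07 × 1.45 × 0.87 = 1.350 m³/s
w_4 = (5.10 − 2.70)/2 = 1.2 m; q_4 = 0.96 × 1.34 × 1.2 = 1.544 m³/s
w_5 = (5.50 − 3.18)/2 = 1.16 m; q_5 = 0.65 × 0.55 × 1.16 = 0.4147 m³/s
Stations 1, 6 contribute zero (depth or velocity is 0).
Q = Σ qᵢ = 5.466 m³/s

5.47 m³/s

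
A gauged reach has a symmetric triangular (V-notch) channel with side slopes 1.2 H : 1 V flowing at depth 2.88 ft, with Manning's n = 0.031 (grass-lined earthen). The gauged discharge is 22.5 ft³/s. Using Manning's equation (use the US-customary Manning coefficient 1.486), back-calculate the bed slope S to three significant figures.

0.00194

A = z·y² = 1.2×2.88² = 9.953 ft²
P = 2y√(1+z²) = 2×2.88×√(1+1.2²) = 8.997 ft
R = A/P = 9.953/8.997 = 1.106 ft
S = (Q·n / (1.486·A·R^(2/3)))² = (22.5×0.031 / (1.486×9.953×1.070))² = 0.001944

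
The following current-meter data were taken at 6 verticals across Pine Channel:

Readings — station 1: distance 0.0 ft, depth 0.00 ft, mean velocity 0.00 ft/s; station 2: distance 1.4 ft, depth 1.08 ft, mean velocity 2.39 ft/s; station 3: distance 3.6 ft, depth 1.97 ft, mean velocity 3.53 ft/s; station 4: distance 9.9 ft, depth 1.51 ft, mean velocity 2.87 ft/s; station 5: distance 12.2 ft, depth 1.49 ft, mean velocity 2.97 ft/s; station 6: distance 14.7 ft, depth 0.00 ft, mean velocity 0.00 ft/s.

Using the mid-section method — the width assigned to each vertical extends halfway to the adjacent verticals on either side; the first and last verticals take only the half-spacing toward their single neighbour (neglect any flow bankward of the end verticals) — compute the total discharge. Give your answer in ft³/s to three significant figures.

w_2 = (3.6 − 0.0)/2 = 1.8 ft; q_2 = 2.39 × 1.08 × 1.8 = 4.646 ft³/s
w_3 = (9.9 − 1.4)/2 = 4.25 ft; q_3 = 3.53 × 1.97 × 4.25 = 29.55 ft³/s
w_4 = (12.2 − 3.6)/2 = 4.3 ft; q_4 = 2.87 × 1.51 × 4.3 = 18.63 ft³/s
w_5 = (14.7 − 9.9)/2 = 2.4 ft; q_5 = 2.97 × 1.49 × 2.4 = 10.62 ft³/s
Stations 1, 6 contribute zero (depth or velocity is 0).
Q = Σ qᵢ = 63.46 ft³/s

63.5 ft³/s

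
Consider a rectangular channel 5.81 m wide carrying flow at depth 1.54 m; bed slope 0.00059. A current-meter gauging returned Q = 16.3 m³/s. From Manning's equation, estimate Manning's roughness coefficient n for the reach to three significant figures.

0.0134

A = b·y = 5.81 × 1.54 = 8.947 m²
P = b + 2y = 5.81 + 2×1.54 = 8.890 m
R = A/P = 8.947/8.890 = 1.006 m
n = (1/Q)·A·R^(2/3)·S^(1/2) = (1/16.3) × 8.947 × 1.004 × 0.02429 = 0.01339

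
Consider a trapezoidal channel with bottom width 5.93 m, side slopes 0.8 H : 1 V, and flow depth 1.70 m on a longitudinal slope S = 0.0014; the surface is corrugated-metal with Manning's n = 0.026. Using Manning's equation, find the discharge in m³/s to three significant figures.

A = (b + z·y)·y = (5.93 + 0.8×1.70)×1.70 = 12.39 m²
P = b + 2y√(1+z²) = 5.93 + 2×1.70×√(1+0.8²) = 10.28 m
R = A/P = 12.39/10.28 = 1.205 m
Q = (1/n)·A·R^(2/3)·S^(1/2) = (1/0.026) × 12.39 × 1.205^(2/3) × 0.0014^(1/2) = 20.20 m³/s

20.2 m³/s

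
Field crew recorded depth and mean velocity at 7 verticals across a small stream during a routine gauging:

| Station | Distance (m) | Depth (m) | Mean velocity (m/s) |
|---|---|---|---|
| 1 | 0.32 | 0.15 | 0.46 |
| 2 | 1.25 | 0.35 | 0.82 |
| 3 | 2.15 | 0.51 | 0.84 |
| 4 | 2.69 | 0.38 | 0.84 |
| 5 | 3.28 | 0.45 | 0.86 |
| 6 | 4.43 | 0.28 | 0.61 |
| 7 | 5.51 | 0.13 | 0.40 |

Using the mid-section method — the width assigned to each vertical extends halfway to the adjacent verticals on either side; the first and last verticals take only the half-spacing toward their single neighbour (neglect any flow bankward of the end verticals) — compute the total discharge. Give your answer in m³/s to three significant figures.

w_1 = (1.25 − 0.32)/2 = 0.465 m; q_1 = 0.46 × 0.15 × 0.465 = 0.03209 m³/s
w_2 = (2.15 − 0.32)/2 = 0.915 m; q_2 = 0.82 × 0.35 × 0.915 = 0.2626 m³/s
w_3 = (2.69 − 1.25)/2 = 0.72 m; q_3 = 0.84 × 0.51 × 0.72 = 0.3084 m³/s
w_4 = (3.28 − 2.15)/2 = 0.565 m; q_4 = 0.84 × 0.38 × 0.565 = 0.1803 m³/s
w_5 = (4.43 − 2.69)/2 = 0.87 m; q_5 = 0.86 × 0.45 × 0.87 = 0.3367 m³/s
w_6 = (5.51 − 3.28)/2 = 1.115 m; q_6 = 0.61 × 0.28 × 1.115 = 0.1904 m³/s
w_7 = (5.51 − 4.43)/2 = 0.54 m; q_7 = 0.40 × 0.13 × 0.54 = 0.02808 m³/s
Q = Σ qᵢ = 1.339 m³/s

1.34 m³/s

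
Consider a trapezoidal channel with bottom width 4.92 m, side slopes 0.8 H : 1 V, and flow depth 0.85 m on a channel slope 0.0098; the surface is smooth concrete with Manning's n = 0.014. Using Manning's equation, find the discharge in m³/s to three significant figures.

A = (b + z·y)·y = (4.92 + 0.8×0.85)×0.85 = 4.760 m²
P = b + 2y√(1+z²) = 4.92 + 2×0.85×√(1+0.8²) = 7.097 m
R = A/P = 4.760/7.097 = 0.6707 m
Q = (1/n)·A·R^(2/3)·S^(1/2) = (1/0.014) × 4.760 × 0.6707^(2/3) × 0.0098^(1/2) = 25.79 m³/s

25.8 m³/s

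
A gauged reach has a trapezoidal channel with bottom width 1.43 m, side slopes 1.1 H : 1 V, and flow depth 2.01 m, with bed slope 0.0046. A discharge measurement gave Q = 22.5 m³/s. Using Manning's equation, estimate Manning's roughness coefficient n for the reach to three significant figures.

0.0219

A = (b + z·y)·y = (1.43 + 1.1×2.01)×2.01 = 7.318 m²
P = b + 2y√(1+z²) = 1.43 + 2×2.01×√(1+1.1²) = 7.406 m
R = A/P = 7.318/7.406 = 0.9882 m
n = (1/Q)·A·R^(2/3)·S^(1/2) = (1/22.5) × 7.318 × 0.9921 × 0.06782 = 0.02189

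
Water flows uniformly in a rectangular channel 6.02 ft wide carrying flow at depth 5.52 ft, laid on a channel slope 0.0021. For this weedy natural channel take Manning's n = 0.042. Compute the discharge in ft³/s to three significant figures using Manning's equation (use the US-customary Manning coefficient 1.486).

A = b·y = 6.02 × 5.52 = 33.23 ft²
P = b + 2y = 6.02 + 2×5.52 = 17.06 ft
R = A/P = 33.23/17.06 = 1.948 ft
Q = (1.486/n)·A·R^(2/3)·S^(1/2) = (1.486/0.042) × 33.23 × 1.948^(2/3) × 0.0021^(1/2) = 84.03 ft³/s

84.0 ft³/s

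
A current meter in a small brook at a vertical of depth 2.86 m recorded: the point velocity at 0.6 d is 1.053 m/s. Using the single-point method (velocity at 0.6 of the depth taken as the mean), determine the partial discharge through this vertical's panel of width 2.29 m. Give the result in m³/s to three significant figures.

v̄ = v₀.₆ = 1.053 m/s
q = v̄ × d × w = 1.053 × 2.86 × 2.29 = 6.897 m³/s

6.90 m³/s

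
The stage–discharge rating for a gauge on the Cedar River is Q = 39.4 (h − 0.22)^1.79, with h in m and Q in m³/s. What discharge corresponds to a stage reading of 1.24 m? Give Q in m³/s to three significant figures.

Q = 39.4 × (1.24 − 0.22)^1.79 = 39.4 × 1.02^1.79 = 40.82 m³/s

40.8 m³/s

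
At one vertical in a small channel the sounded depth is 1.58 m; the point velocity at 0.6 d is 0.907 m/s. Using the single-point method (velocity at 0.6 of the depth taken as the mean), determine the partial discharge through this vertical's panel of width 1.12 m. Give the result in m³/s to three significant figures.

1.61 m³/s

v̄ = v₀.₆ = 0.907 m/s
q = v̄ × d × w = 0.9070 × 1.58 × 1.12 = 1.605 m³/s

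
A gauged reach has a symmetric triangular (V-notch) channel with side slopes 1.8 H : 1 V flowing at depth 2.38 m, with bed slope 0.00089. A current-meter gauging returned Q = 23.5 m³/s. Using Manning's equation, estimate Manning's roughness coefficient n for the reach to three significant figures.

0.0133

A = z·y² = 1.8×2.38² = 10.20 m²
P = 2y√(1+z²) = 2×2.38×√(1+1.8²) = 9.801 m
R = A/P = 10.20/9.801 = 1.040 m
n = (1/Q)·A·R^(2/3)·S^(1/2) = (1/23.5) × 10.20 × 1.027 × 0.02983 = 0.01329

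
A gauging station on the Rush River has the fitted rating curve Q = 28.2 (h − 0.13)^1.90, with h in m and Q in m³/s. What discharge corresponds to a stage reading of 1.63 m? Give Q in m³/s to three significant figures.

60.9 m³/s

Q = 28.2 × (1.63 − 0.13)^1.90 = 28.2 × 1.5^1.90 = 60.93 m³/s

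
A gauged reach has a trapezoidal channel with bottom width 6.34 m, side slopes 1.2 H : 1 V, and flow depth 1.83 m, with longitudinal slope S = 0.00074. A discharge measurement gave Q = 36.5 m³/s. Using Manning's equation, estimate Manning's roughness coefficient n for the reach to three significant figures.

0.0138

A = (b + z·y)·y = (6.34 + 1.2×1.83)×1.83 = 15.62 m²
P = b + 2y√(1+z²) = 6.34 + 2×1.83×√(1+1.2²) = 12.06 m
R = A/P = 15.62/12.06 = 1.296 m
n = (1/Q)·A·R^(2/3)·S^(1/2) = (1/36.5) × 15.62 × 1.188 × 0.02720 = 0.01384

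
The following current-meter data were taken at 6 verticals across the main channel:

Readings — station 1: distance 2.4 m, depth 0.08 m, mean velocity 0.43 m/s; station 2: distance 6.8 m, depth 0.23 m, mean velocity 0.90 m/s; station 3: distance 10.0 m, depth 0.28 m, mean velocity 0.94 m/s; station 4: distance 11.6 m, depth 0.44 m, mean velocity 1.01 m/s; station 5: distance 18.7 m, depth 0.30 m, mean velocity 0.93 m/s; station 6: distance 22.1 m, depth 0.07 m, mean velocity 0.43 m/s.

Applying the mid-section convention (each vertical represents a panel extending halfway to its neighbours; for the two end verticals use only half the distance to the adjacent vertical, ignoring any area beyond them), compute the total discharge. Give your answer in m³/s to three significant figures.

4.94 m³/s

w_1 = (6.8 − 2.4)/2 = 2.2 m; q_1 = 0.43 × 0.08 × 2.2 = 0.07568 m³/s
w_2 = (10.0 − 2.4)/2 = 3.8 m; q_2 = 0.90 × 0.23 × 3.8 = 0.7866 m³/s
w_3 = (11.6 − 6.8)/2 = 2.4 m; q_3 = 0.94 × 0.28 × 2.4 = 0.6317 m³/s
w_4 = (18.7 − 10.0)/2 = 4.35 m; q_4 = 1.01 × 0.44 × 4.35 = 1.933 m³/s
w_5 = (22.1 − 11.6)/2 = 5.25 m; q_5 = 0.93 × 0.30 × 5.25 = 1.465 m³/s
w_6 = (22.1 − 18.7)/2 = 1.7 m; q_6 = 0.43 × 0.07 × 1.7 = 0.05117 m³/s
Q = Σ qᵢ = 4.943 m³/s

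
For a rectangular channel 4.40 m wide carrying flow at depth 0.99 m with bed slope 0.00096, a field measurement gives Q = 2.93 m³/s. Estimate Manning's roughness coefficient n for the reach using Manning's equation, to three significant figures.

A = b·y = 4.40 × 0.99 = 4.356 m²
P = b + 2y = 4.40 + 2×0.99 = 6.380 m
R = A/P = 4.356/6.380 = 0.6828 m
n = (1/Q)·A·R^(2/3)·S^(1/2) = (1/2.93) × 4.356 × 0.7754 × 0.03098 = 0.03572

0.0357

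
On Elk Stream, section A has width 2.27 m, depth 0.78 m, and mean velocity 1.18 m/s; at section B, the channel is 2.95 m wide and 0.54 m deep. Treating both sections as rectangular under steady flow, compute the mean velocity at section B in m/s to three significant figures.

Q = A₁V₁ = (2.27×0.78) × 1.18 = 2.089 m³/s
A₂ = 2.95 × 0.54 = 1.593 m²
V₂ = Q/A₂ = 2.089/1.593 = 1.312 m/s

1.31 m/s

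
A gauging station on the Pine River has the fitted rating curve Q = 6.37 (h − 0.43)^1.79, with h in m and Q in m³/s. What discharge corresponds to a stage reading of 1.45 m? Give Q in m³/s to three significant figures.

Q = 6.37 × (1.45 − 0.43)^1.79 = 6.37 × 1.02^1.79 = 6.600 m³/s

6.60 m³/s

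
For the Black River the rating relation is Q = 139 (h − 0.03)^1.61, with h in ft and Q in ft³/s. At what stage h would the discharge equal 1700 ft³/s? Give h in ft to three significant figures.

h − h₀ = (Q/C)^(1/b) = (1700/139)^(1/1.61) = 4.736 ft
h = 0.03 + 4.736 = 4.766 ft

4.77 ft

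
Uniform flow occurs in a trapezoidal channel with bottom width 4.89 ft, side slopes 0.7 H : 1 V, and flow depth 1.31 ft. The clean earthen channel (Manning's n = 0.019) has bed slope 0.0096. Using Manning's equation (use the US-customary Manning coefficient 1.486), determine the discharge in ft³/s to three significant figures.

56.0 ft³/s

A = (b + z·y)·y = (4.89 + 0.7×1.31)×1.31 = 7.607 ft²
P = b + 2y√(1+z²) = 4.89 + 2×1.31×√(1+0.7²) = 8.088 ft
R = A/P = 7.607/8.088 = 0.9405 ft
Q = (1.486/n)·A·R^(2/3)·S^(1/2) = (1.486/0.019) × 7.607 × 0.9405^(2/3) × 0.0096^(1/2) = 55.96 ft³/s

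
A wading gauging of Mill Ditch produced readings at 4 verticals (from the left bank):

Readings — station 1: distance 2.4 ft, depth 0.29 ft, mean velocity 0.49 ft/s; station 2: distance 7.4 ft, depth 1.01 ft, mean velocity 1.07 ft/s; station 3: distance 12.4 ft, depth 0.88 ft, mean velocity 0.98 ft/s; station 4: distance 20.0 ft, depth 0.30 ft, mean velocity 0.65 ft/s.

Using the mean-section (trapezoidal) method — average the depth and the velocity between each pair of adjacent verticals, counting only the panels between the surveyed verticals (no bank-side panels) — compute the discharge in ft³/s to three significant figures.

Panel 1-2: Δb = 5 ft, d̄ = (0.29+1.01)/2 = 0.65, v̄ = (0.49+1.07)/2 = 0.78 → q = 5×0.65×0.78 = 2.535 ft³/s
Panel 2-3: Δb = 5 ft, d̄ = (1.01+0.88)/2 = 0.945, v̄ = (1.07+0.98)/2 = 1.025 → q = 5×0.945×1.025 = 4.843 ft³/s
Panel 3-4: Δb = 7.6 ft, d̄ = (0.88+0.30)/2 = 0.59, v̄ = (0.98+0.65)/2 = 0.815 → q = 7.6×0.59×0.815 = 3.654 ft³/s
Q = Σ q = 11.03 ft³/s

11.0 ft³/s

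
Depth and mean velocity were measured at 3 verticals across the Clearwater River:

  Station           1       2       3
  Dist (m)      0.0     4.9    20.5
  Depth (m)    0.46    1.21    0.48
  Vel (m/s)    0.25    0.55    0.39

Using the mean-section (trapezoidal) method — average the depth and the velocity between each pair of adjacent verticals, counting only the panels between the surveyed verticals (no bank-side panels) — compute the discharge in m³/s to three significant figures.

Panel 1-2: Δb = 4.9 m, d̄ = (0.46+1.21)/2 = 0.835, v̄ = (0.25+0.55)/2 = 0.4 → q = 4.9×0.835×0.4 = 1.637 m³/s
Panel 2-3: Δb = 15.6 m, d̄ = (1.21+0.48)/2 = 0.845, v̄ = (0.55+0.39)/2 = 0.47 → q = 15.6×0.845×0.47 = 6.196 m³/s
Q = Σ q = 7.832 m³/s

7.83 m³/s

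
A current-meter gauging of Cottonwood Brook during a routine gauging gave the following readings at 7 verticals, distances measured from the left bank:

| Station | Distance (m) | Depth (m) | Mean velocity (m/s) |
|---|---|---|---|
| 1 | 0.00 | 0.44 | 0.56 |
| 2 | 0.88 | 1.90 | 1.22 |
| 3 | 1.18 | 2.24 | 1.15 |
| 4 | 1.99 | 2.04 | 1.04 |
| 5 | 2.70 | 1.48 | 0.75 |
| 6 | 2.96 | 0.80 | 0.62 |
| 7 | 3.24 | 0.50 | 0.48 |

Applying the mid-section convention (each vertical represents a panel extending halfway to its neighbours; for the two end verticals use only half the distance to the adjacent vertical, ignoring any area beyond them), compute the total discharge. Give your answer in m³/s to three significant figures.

w_1 = (0.88 − 0.00)/2 = 0.44 m; q_1 = 0.56 × 0.44 × 0.44 = 0.1084 m³/s
w_2 = (1.18 − 0.00)/2 = 0.59 m; q_2 = 1.22 × 1.90 × 0.59 = 1.368 m³/s
w_3 = (1.99 − 0.88)/2 = 0.555 m; q_3 = 1.15 × 2.24 × 0.555 = 1.430 m³/s
w_4 = (2.70 − 1.18)/2 = 0.76 m; q_4 = 1.04 × 2.04 × 0.76 = 1.612 m³/s
w_5 = (2.96 − 1.99)/2 = 0.485 m; q_5 = 0.75 × 1.48 × 0.485 = 0.5384 m³/s
w_6 = (3.24 − 2.70)/2 = 0.27 m; q_6 = 0.62 × 0.80 × 0.27 = 0.1339 m³/s
w_7 = (3.24 − 2.96)/2 = 0.14 m; q_7 = 0.48 × 0.50 × 0.14 = 0.03360 m³/s
Q = Σ qᵢ = 5.224 m³/s

5.22 m³/s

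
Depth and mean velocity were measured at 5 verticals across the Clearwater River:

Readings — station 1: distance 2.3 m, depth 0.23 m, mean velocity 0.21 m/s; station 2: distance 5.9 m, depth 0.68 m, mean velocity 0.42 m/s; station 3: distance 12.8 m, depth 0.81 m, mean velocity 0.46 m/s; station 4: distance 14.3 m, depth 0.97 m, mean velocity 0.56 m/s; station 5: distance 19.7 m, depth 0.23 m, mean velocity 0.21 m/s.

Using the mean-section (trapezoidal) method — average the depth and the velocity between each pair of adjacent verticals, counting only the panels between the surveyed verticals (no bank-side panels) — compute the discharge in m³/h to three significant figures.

Panel 1-2: Δb = 3.6 m, d̄ = (0.23+0.68)/2 = 0.455, v̄ = (0.21+0.42)/2 = 0.315 → q = 3.6×0.455×0.315 = 0.5160 m³/s
Panel 2-3: Δb = 6.9 m, d̄ = (0.68+0.81)/2 = 0.745, v̄ = (0.42+0.46)/2 = 0.44 → q = 6.9×0.745×0.44 = 2.262 m³/s
Panel 3-4: Δb = 1.5 m, d̄ = (0.81+0.97)/2 = 0.89, v̄ = (0.46+0.56)/2 = 0.51 → q = 1.5×0.89×0.51 = 0.6809 m³/s
Panel 4-5: Δb = 5.4 m, d̄ = (0.97+0.23)/2 = 0.6, v̄ = (0.56+0.21)/2 = 0.385 → q = 5.4×0.6×0.385 = 1.247 m³/s
Q = Σ q = 4.706 m³/s
= 4.706 × 3600 = 16940 m³/h

16900 m³/h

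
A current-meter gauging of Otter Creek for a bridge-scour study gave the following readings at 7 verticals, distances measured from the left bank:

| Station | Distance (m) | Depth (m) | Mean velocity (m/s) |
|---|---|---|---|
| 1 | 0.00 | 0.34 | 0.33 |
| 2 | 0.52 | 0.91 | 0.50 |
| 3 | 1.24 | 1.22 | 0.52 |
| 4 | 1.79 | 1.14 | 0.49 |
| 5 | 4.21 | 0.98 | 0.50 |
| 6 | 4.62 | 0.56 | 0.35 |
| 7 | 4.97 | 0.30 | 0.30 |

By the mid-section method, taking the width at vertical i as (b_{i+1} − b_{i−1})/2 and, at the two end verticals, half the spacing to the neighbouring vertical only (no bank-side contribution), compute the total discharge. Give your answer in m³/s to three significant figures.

w_1 = (0.52 − 0.00)/2 = 0.26 m; q_1 = 0.33 × 0.34 × 0.26 = 0.02917 m³/s
w_2 = (1.24 − 0.00)/2 = 0.62 m; q_2 = 0.50 × 0.91 × 0.62 = 0.2821 m³/s
w_3 = (1.79 − 0.52)/2 = 0.635 m; q_3 = 0.52 × 1.22 × 0.635 = 0.4028 m³/s
w_4 = (4.21 − 1.24)/2 = 1.485 m; q_4 = 0.49 × 1.14 × 1.485 = 0.8295 m³/s
w_5 = (4.62 − 1.79)/2 = 1.415 m; q_5 = 0.50 × 0.98 × 1.415 = 0.6934 m³/s
w_6 = (4.97 − 4.21)/2 = 0.38 m; q_6 = 0.35 × 0.56 × 0.38 = 0.07448 m³/s
w_7 = (4.97 − 4.62)/2 = 0.175 m; q_7 = 0.30 × 0.30 × 0.175 = 0.01575 m³/s
Q = Σ qᵢ = 2.327 m³/s

2.33 m³/s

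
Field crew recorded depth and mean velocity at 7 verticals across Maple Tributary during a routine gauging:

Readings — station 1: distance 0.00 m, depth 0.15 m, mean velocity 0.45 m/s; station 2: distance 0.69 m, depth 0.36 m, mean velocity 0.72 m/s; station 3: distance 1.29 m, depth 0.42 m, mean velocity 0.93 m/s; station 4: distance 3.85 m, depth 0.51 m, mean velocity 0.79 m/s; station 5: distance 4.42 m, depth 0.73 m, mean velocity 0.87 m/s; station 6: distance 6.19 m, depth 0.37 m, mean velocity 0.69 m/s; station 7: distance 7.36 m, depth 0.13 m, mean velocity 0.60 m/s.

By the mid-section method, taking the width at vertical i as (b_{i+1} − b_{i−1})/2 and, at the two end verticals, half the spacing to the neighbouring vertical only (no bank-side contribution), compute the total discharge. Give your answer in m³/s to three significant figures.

2.60 m³/s

w_1 = (0.69 − 0.00)/2 = 0.345 m; q_1 = 0.45 × 0.15 × 0.345 = 0.02329 m³/s
w_2 = (1.29 − 0.00)/2 = 0.645 m; q_2 = 0.72 × 0.36 × 0.645 = 0.1672 m³/s
w_3 = (3.85 − 0.69)/2 = 1.58 m; q_3 = 0.93 × 0.42 × 1.58 = 0.6171 m³/s
w_4 = (4.42 − 1.29)/2 = 1.565 m; q_4 = 0.79 × 0.51 × 1.565 = 0.6305 m³/s
w_5 = (6.19 − 3.85)/2 = 1.17 m; q_5 = 0.87 × 0.73 × 1.17 = 0.7431 m³/s
w_6 = (7.36 − 4.42)/2 = 1.47 m; q_6 = 0.69 × 0.37 × 1.47 = 0.3753 m³/s
w_7 = (7.36 − 6.19)/2 = 0.585 m; q_7 = 0.60 × 0.13 × 0.585 = 0.04563 m³/s
Q = Σ qᵢ = 2.602 m³/s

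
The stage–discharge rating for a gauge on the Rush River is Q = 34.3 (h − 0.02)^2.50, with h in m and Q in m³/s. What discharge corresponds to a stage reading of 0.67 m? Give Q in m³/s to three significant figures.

Q = 34.3 × (0.67 − 0.02)^2.50 = 34.3 × 0.65^2.50 = 11.68 m³/s

11.7 m³/s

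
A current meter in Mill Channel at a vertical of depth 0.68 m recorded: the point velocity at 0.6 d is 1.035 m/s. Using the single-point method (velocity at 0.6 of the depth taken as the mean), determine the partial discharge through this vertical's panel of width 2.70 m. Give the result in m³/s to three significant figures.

1.90 m³/s

v̄ = v₀.₆ = 1.035 m/s
q = v̄ × d × w = 1.035 × 0.68 × 2.70 = 1.900 m³/s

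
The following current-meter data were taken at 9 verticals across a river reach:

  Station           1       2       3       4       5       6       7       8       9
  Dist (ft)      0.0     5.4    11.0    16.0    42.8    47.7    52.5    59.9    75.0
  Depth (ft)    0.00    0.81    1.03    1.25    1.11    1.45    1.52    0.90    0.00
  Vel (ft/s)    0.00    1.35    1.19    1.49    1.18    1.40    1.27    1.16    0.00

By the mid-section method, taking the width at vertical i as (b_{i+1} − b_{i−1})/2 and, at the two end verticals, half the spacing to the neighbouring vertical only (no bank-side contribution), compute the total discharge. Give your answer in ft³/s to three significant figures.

96.3 ft³/s

w_2 = (11.0 − 0.0)/2 = 5.5 ft; q_2 = 1.35 × 0.81 × 5.5 = 6.014 ft³/s
w_3 = (16.0 − 5.4)/2 = 5.3 ft; q_3 = 1.19 × 1.03 × 5.3 = 6.496 ft³/s
w_4 = (42.8 − 11.0)/2 = 15.9 ft; q_4 = 1.49 × 1.25 × 15.9 = 29.61 ft³/s
w_5 = (47.7 − 16.0)/2 = 15.85 ft; q_5 = 1.18 × 1.11 × 15.85 = 20.76 ft³/s
w_6 = (52.5 − 42.8)/2 = 4.85 ft; q_6 = 1.40 × 1.45 × 4.85 = 9.846 ft³/s
w_7 = (59.9 − 47.7)/2 = 6.1 ft; q_7 = 1.27 × 1.52 × 6.1 = 11.78 ft³/s
w_8 = (75.0 − 52.5)/2 = 11.25 ft; q_8 = 1.16 × 0.90 × 11.25 = 11.75 ft³/s
Stations 1, 9 contribute zero (depth or velocity is 0).
Q = Σ qᵢ = 96.25 ft³/s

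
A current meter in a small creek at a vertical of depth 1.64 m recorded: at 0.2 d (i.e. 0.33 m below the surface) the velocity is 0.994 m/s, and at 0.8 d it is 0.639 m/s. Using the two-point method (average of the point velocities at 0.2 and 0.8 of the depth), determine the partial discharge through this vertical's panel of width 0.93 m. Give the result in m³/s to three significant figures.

v̄ = (0.994 + 0.639) / 2 = 0.8165 m/s
q = v̄ × d × w = 0.8165 × 1.64 × 0.93 = 1.245 m³/s

1.25 m³/s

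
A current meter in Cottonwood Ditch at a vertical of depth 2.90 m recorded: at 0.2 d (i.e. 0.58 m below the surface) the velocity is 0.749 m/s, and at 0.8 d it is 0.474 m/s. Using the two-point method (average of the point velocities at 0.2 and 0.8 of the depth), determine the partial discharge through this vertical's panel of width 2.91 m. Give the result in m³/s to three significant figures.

v̄ = (0.749 + 0.474) / 2 = 0.6115 m/s
q = v̄ × d × w = 0.6115 × 2.90 × 2.91 = 5.160 m³/s

5.16 m³/s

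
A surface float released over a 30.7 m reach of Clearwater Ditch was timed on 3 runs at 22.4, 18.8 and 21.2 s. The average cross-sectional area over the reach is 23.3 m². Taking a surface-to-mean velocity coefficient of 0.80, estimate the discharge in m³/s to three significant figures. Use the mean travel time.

27.5 m³/s

t̄ = (22.4 + 18.8 + 21.2) / 3 = 20.8 s
v_surface = L / t̄ = 30.7 / 20.8 = 1.476 m/s
v_mean = 0.80 × 1.476 = 1.181 m/s
Q = A × v_mean = 23.3 × 1.181 = 27.51 m³/s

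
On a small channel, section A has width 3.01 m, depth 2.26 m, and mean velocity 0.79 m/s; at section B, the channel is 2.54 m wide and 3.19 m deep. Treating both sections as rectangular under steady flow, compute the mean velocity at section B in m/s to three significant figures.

0.663 m/s

Q = A₁V₁ = (3.01×2.26) × 0.79 = 5.374 m³/s
A₂ = 2.54 × 3.19 = 8.103 m²
V₂ = Q/A₂ = 5.374/8.103 = 0.6633 m/s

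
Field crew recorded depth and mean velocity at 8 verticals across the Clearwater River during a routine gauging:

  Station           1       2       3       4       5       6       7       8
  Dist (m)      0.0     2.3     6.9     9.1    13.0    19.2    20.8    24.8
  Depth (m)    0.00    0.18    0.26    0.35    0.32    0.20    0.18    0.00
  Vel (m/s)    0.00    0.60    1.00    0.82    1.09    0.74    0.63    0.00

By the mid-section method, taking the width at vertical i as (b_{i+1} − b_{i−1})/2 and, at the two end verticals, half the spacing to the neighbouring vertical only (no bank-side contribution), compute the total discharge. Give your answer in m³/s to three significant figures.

w_2 = (6.9 − 0.0)/2 = 3.45 m; q_2 = 0.60 × 0.18 × 3.45 = 0.3726 m³/s
w_3 = (9.1 − 2.3)/2 = 3.4 m; q_3 = 1.00 × 0.26 × 3.4 = 0.8840 m³/s
w_4 = (13.0 − 6.9)/2 = 3.05 m; q_4 = 0.82 × 0.35 × 3.05 = 0.8754 m³/s
w_5 = (19.2 − 9.1)/2 = 5.05 m; q_5 = 1.09 × 0.32 × 5.05 = 1.761 m³/s
w_6 = (20.8 − 13.0)/2 = 3.9 m; q_6 = 0.74 × 0.20 × 3.9 = 0.5772 m³/s
w_7 = (24.8 − 19.2)/2 = 2.8 m; q_7 = 0.63 × 0.18 × 2.8 = 0.3175 m³/s
Stations 1, 8 contribute zero (depth or velocity is 0).
Q = Σ qᵢ = 4.788 m³/s

4.79 m³/s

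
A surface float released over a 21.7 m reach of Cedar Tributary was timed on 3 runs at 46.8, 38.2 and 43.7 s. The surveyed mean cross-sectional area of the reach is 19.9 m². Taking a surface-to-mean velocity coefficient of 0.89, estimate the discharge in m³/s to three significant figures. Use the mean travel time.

8.96 m³/s

t̄ = (46.8 + 38.2 + 43.7) / 3 = 42.9 s
v_surface = L / t̄ = 21.7 / 42.9 = 0.5058 m/s
v_mean = 0.89 × 0.5058 = 0.4502 m/s
Q = A × v_mean = 19.9 × 0.4502 = 8.959 m³/s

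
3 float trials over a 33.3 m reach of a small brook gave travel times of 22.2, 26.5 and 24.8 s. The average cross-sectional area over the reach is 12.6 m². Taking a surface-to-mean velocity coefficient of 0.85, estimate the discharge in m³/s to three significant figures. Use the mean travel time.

t̄ = (22.2 + 26.5 + 24.8) / 3 = 24.5 s
v_surface = L / t̄ = 33.3 / 24.5 = 1.359 m/s
v_mean = 0.85 × 1.359 = 1.155 m/s
Q = A × v_mean = 12.6 × 1.155 = 14.56 m³/s

14.6 m³/s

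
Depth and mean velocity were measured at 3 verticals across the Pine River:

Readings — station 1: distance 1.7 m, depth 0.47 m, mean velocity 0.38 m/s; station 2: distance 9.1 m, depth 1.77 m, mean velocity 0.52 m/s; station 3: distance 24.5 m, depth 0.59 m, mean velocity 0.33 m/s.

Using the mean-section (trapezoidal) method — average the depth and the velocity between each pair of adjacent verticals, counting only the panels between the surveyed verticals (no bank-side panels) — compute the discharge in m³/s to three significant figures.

Panel 1-2: Δb = 7.4 m, d̄ = (0.47+1.77)/2 = 1.12, v̄ = (0.38+0.52)/2 = 0.45 → q = 7.4×1.12×0.45 = 3.730 m³/s
Panel 2-3: Δb = 15.4 m, d̄ = (1.77+0.59)/2 = 1.18, v̄ = (0.52+0.33)/2 = 0.425 → q = 15.4×1.18×0.425 = 7.723 m³/s
Q = Σ q = 11.45 m³/s

11.5 m³/s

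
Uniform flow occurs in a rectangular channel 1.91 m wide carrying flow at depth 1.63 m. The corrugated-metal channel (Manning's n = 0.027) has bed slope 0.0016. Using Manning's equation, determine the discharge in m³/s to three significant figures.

3.29 m³/s

A = b·y = 1.91 × 1.63 = 3.113 m²
P = b + 2y = 1.91 + 2×1.63 = 5.170 m
R = A/P = 3.113/5.170 = 0.6022 m
Q = (1/n)·A·R^(2/3)·S^(1/2) = (1/0.027) × 3.113 × 0.6022^(2/3) × 0.0016^(1/2) = 3.289 m³/s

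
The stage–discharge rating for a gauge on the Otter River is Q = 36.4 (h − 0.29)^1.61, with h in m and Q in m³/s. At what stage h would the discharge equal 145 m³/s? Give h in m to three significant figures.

2.65 m

h − h₀ = (Q/C)^(1/b) = (145/36.4)^(1/1.61) = 2.360 m
h = 0.29 + 2.360 = 2.650 m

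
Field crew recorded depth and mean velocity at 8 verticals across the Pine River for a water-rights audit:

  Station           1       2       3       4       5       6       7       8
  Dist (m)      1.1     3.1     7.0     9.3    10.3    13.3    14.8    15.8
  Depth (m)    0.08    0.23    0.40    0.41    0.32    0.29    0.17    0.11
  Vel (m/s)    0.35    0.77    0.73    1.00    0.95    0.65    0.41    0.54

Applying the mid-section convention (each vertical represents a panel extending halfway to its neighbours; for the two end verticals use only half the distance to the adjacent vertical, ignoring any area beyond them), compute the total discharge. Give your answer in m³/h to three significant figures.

11800 m³/h

w_1 = (3.1 − 1.1)/2 = 1 m; q_1 = 0.35 × 0.08 × 1 = 0.02800 m³/s
w_2 = (7.0 − 1.1)/2 = 2.95 m; q_2 = 0.77 × 0.23 × 2.95 = 0.5224 m³/s
w_3 = (9.3 − 3.1)/2 = 3.1 m; q_3 = 0.73 × 0.40 × 3.1 = 0.9052 m³/s
w_4 = (10.3 − 7.0)/2 = 1.65 m; q_4 = 1.00 × 0.41 × 1.65 = 0.6765 m³/s
w_5 = (13.3 − 9.3)/2 = 2 m; q_5 = 0.95 × 0.32 × 2 = 0.6080 m³/s
w_6 = (14.8 − 10.3)/2 = 2.25 m; q_6 = 0.65 × 0.29 × 2.25 = 0.4241 m³/s
w_7 = (15.8 − 13.3)/2 = 1.25 m; q_7 = 0.41 × 0.17 × 1.25 = 0.08713 m³/s
w_8 = (15.8 − 14.8)/2 = 0.5 m; q_8 = 0.54 × 0.11 × 0.5 = 0.02970 m³/s
Q = Σ qᵢ = 3.281 m³/s
= 3.281 × 3600 = 11810 m³/h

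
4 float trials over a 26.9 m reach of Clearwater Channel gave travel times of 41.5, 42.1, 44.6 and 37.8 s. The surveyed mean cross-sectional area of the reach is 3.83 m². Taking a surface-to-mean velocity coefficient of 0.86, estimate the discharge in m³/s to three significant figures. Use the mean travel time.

t̄ = (41.5 + 42.1 + 44.6 + 37.8) / 4 = 41.5 s
v_surface = L / t̄ = 26.9 / 41.5 = 0.6482 m/s
v_mean = 0.86 × 0.6482 = 0.5574 m/s
Q = A × v_mean = 3.83 × 0.5574 = 2.135 m³/s

2.14 m³/s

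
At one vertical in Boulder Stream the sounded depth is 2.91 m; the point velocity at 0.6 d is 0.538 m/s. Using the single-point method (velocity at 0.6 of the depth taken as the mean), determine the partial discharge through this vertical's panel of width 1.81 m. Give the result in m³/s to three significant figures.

v̄ = v₀.₆ = 0.538 m/s
q = v̄ × d × w = 0.5380 × 2.91 × 1.81 = 2.834 m³/s

2.83 m³/s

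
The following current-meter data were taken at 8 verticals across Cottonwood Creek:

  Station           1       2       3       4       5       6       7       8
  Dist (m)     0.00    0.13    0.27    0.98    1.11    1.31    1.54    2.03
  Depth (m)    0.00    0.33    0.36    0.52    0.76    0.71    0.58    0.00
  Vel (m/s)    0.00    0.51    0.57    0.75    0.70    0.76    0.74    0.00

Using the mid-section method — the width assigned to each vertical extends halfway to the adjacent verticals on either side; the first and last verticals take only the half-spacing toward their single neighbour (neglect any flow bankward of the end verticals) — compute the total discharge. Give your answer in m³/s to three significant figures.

w_2 = (0.27 − 0.00)/2 = 0.135 m; q_2 = 0.51 × 0.33 × 0.135 = 0.02272 m³/s
w_3 = (0.98 − 0.13)/2 = 0.425 m; q_3 = 0.57 × 0.36 × 0.425 = 0.08721 m³/s
w_4 = (1.11 − 0.27)/2 = 0.42 m; q_4 = 0.75 × 0.52 × 0.42 = 0.1638 m³/s
w_5 = (1.31 − 0.98)/2 = 0.165 m; q_5 = 0.70 × 0.76 × 0.165 = 0.08778 m³/s
w_6 = (1.54 − 1.11)/2 = 0.215 m; q_6 = 0.76 × 0.71 × 0.215 = 0.1160 m³/s
w_7 = (2.03 − 1.31)/2 = 0.36 m; q_7 = 0.74 × 0.58 × 0.36 = 0.1545 m³/s
Stations 1, 8 contribute zero (depth or velocity is 0).
Q = Σ qᵢ = 0.6320 m³/s

0.632 m³/s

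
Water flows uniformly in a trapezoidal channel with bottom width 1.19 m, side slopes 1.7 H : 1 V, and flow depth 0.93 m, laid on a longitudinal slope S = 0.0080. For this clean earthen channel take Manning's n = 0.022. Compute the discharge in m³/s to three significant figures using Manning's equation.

6.87 m³/s

A = (b + z·y)·y = (1.19 + 1.7×0.93)×0.93 = 2.577 m²
P = b + 2y√(1+z²) = 1.19 + 2×0.93×√(1+1.7²) = 4.858 m
R = A/P = 2.577/4.858 = 0.5304 m
Q = (1/n)·A·R^(2/3)·S^(1/2) = (1/0.022) × 2.577 × 0.5304^(2/3) × 0.0080^(1/2) = 6.865 m³/s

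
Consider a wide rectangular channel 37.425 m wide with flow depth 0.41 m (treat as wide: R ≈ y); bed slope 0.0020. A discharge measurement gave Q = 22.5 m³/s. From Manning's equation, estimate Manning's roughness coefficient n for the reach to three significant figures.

0.0168

A = b·y = 37.425 × 0.41 = 15.34 m²
Wide channel: R ≈ y = 0.41 m
n = (1/Q)·A·R^(2/3)·S^(1/2) = (1/22.5) × 15.34 × 0.5519 × 0.04472 = 0.01683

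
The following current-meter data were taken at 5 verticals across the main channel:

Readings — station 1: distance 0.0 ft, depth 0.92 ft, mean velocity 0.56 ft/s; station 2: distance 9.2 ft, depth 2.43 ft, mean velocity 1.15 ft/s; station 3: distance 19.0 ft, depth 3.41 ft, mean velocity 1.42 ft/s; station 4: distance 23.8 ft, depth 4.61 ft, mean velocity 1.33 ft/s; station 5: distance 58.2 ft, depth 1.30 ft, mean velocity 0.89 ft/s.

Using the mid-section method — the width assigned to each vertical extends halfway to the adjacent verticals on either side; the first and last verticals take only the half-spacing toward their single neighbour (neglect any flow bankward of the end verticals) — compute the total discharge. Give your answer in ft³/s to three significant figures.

w_1 = (9.2 − 0.0)/2 = 4.6 ft; q_1 = 0.56 × 0.92 × 4.6 = 2.370 ft³/s
w_2 = (19.0 − 0.0)/2 = 9.5 ft; q_2 = 1.15 × 2.43 × 9.5 = 26.55 ft³/s
w_3 = (23.8 − 9.2)/2 = 7.3 ft; q_3 = 1.42 × 3.41 × 7.3 = 35.35 ft³/s
w_4 = (58.2 − 19.0)/2 = 19.6 ft; q_4 = 1.33 × 4.61 × 19.6 = 120.2 ft³/s
w_5 = (58.2 − 23.8)/2 = 17.2 ft; q_5 = 0.89 × 1.30 × 17.2 = 19.90 ft³/s
Q = Σ qᵢ = 204.3 ft³/s

204 ft³/s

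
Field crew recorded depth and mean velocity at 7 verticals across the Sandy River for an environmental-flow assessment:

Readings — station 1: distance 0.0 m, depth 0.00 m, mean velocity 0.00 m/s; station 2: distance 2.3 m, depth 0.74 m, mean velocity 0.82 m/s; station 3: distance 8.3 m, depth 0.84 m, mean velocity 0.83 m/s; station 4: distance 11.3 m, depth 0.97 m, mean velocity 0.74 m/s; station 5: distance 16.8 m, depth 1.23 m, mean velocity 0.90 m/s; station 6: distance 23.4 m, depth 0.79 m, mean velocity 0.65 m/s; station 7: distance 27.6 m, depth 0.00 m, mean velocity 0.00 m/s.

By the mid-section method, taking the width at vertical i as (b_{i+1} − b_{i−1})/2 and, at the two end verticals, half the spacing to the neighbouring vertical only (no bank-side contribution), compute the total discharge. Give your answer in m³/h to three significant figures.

w_2 = (8.3 − 0.0)/2 = 4.15 m; q_2 = 0.82 × 0.74 × 4.15 = 2.518 m³/s
w_3 = (11.3 − 2.3)/2 = 4.5 m; q_3 = 0.83 × 0.84 × 4.5 = 3.137 m³/s
w_4 = (16.8 − 8.3)/2 = 4.25 m; q_4 = 0.74 × 0.97 × 4.25 = 3.051 m³/s
w_5 = (23.4 − 11.3)/2 = 6.05 m; q_5 = 0.90 × 1.23 × 6.05 = 6.697 m³/s
w_6 = (27.6 − 16.8)/2 = 5.4 m; q_6 = 0.65 × 0.79 × 5.4 = 2.773 m³/s
Stations 1, 7 contribute zero (depth or velocity is 0).
Q = Σ qᵢ = 18.18 m³/s
= 18.18 × 3600 = 65440 m³/h

65400 m³/h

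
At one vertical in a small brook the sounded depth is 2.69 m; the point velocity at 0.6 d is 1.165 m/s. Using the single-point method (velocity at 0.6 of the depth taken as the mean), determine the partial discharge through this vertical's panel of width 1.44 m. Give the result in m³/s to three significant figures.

v̄ = v₀.₆ = 1.165 m/s
q = v̄ × d × w = 1.165 × 2.69 × 1.44 = 4.513 m³/s

4.51 m³/s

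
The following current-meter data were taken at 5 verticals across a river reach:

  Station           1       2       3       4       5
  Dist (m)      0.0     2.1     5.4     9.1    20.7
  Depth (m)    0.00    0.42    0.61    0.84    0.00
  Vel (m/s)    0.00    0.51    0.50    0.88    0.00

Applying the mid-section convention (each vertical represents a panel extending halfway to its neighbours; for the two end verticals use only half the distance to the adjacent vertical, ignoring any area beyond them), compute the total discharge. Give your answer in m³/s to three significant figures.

7.30 m³/s

w_2 = (5.4 − 0.0)/2 = 2.7 m; q_2 = 0.51 × 0.42 × 2.7 = 0.5783 m³/s
w_3 = (9.1 − 2.1)/2 = 3.5 m; q_3 = 0.50 × 0.61 × 3.5 = 1.068 m³/s
w_4 = (20.7 − 5.4)/2 = 7.65 m; q_4 = 0.88 × 0.84 × 7.65 = 5.655 m³/s
Stations 1, 5 contribute zero (depth or velocity is 0).
Q = Σ qᵢ = 7.301 m³/s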